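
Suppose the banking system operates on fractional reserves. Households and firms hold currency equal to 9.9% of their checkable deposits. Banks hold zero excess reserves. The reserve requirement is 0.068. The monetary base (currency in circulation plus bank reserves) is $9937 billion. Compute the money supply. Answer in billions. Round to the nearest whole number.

$65394 billion

The money multiplier is m = (1 + c) / (rr + c) = (1 + 0.099) / (0.068 + 0.099) ≈ 6.58084.
So M = m × MB = 6.58084 × 9937 ≈ 65393.8071 billion.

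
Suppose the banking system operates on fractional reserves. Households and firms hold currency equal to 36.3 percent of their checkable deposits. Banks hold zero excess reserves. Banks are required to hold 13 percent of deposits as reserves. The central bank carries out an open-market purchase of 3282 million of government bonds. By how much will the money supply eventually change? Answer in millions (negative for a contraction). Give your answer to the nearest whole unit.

The money multiplier is m = (1 + c) / (rr + c) = (1 + 0.363) / (0.13 + 0.363) ≈ 2.76471.
The purchase adds 3282 million of base, so ΔM = m × ΔMB = 2.76471 × (+3282) ≈ 9073.7782 million.

9074 million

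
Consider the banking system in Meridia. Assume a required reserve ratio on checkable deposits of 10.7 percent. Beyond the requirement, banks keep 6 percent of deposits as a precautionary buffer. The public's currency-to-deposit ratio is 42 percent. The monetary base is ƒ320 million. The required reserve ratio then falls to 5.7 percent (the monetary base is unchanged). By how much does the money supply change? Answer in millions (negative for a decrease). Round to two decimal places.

Initially m₁ = (1 + 0.42) / (0.107 + 0.06 + 0.42) ≈ 2.419080, so M₁ = 2.419080 × 320 = 774.1056 million.
After the change m₂ = (1 + 0.42) / (0.057 + 0.06 + 0.42) ≈ 2.644320, so M₂ = 2.644320 × 320 = 846.1824 million.
ΔM = M₂ − M₁ = 846.1824 − 774.1056 = 72.0768 million.

ƒ72.08 million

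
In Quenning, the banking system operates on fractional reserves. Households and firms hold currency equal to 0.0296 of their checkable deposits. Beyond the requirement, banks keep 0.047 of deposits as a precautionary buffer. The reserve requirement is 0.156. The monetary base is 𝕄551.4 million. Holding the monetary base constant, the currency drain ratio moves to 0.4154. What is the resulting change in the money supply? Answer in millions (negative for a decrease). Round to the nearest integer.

Initially m₁ = (1 + 0.0296) / (0.156 + 0.047 + 0.0296) ≈ 4.4265, so M₁ = 4.4265 × 551.4 = 2440.7721 million.
After the change m₂ = (1 + 0.4154) / (0.156 + 0.047 + 0.4154) ≈ 2.2888, so M₂ = 2.2888 × 551.4 ≈ 1262.0443 million.
ΔM = M₂ − M₁ = 1262.0443 − 2440.7721 = -1178.7278 million.

-1179 million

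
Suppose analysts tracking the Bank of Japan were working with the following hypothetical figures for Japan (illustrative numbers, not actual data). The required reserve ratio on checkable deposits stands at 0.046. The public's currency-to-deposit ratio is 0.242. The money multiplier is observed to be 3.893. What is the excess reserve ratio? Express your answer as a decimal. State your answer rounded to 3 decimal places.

Using m = 3.893. Since m = (1 + c)/(c + rr + e), the denominator satisfies c + rr + e = (1 + c)/m = (1 + 0.242) / 3.893 ≈ 0.319034.
With c = 0.242 and rr = 0.046, the excess reserve ratio is 0.319034 − 0.242 − 0.046 = 0.031034.

0.031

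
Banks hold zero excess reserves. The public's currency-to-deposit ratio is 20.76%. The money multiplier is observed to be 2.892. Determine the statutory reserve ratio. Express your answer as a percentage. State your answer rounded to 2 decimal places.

21.00%

Using m = 2.892. Since m = (1 + c)/(c + rr + e), the denominator satisfies c + rr + e = (1 + c)/m = (1 + 0.2076) / 2.892 ≈ 0.417566.
With c = 0.2076 and e = 0, the statutory reserve ratio is 0.417566 − 0.2076 − 0 = 0.209966.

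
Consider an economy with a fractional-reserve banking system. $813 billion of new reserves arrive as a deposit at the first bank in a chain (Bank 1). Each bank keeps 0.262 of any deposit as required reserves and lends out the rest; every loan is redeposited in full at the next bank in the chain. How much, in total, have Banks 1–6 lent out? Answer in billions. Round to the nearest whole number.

Bank i lends (1 − rr)^i of the original deposit: Bank 1 lends 813·0.7380 = 599.9940, Bank 2 lends 813·0.7380² ≈ 442.7956, and so on.
Summing a geometric series: total = 813·[0.7380·(1 − 0.7380^6) / (1 − 0.7380)] ≈ 1920.0687 billion.

$1920 billion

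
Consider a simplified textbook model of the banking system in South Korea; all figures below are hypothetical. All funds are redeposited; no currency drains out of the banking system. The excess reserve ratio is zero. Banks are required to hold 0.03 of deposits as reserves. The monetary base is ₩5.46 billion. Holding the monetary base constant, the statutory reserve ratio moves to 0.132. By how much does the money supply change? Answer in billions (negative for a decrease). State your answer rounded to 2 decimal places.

-140.64 billion

Initially m₁ = 1 / (0.03) ≈ 33.3333, so M₁ = 33.3333 × 5.46 ≈ 181.9998 billion.
After the change m₂ = 1 / (0.132) ≈ 7.5758, so M₂ = 7.5758 × 5.46 ≈ 41.3639 billion.
ΔM = M₂ − M₁ = 41.3639 − 181.9998 = -140.6359 billion.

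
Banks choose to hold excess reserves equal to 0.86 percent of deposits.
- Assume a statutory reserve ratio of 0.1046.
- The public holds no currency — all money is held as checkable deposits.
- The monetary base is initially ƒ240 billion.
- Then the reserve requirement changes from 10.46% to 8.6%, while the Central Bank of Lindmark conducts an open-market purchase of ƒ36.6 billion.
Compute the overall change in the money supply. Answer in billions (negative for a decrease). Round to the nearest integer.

Before: m₁ = 1 / (0.1046 + 0.0086) ≈ 8.8339, MB₁ = 240, so M₁ = 8.8339 × 240 = 2120.136 billion.
After: m₂ = 1 / (0.086 + 0.0086) ≈ 10.5708, MB₂ = 240 + 36.6 = 276.6, so M₂ = 10.5708 × 276.6 ≈ 2923.8833 billion.
ΔM = M₂ − M₁ = 2923.8833 − 2120.136 = 803.7473 billion.

ƒ804 billion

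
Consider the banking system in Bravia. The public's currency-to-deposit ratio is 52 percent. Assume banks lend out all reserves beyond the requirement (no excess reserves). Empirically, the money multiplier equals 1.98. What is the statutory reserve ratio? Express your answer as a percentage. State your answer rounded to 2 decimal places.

Using m = 1.98. Since m = (1 + c)/(c + rr + e), the denominator satisfies c + rr + e = (1 + c)/m = (1 + 0.52) / 1.98 ≈ 0.767677.
With c = 0.52 and e = 0, the statutory reserve ratio is 0.767677 − 0.52 − 0 = 0.247677.

24.77%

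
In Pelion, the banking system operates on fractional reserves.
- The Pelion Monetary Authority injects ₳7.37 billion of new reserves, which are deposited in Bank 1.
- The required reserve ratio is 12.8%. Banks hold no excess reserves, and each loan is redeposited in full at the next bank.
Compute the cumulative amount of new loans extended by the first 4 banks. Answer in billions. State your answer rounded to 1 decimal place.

₳21.2 billion

Bank i lends (1 − rr)^i of the original deposit: Bank 1 lends 7.37·0.8720 ≈ 6.4266, Bank 2 lends 7.37·0.8720² ≈ 5.6040, and so on.
Summing a geometric series: total = 7.37·[0.8720·(1 − 0.8720^4) / (1 − 0.8720)] ≈ 21.1786 billion.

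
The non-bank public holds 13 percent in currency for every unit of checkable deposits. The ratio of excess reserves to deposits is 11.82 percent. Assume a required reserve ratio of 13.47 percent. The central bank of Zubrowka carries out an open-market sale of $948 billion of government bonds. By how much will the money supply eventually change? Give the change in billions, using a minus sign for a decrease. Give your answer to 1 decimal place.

The money multiplier is m = (1 + c) / (rr + e + c) = (1 + 0.13) / (0.1347 + 0.1182 + 0.13) ≈ 2.95116.
The sale removes 948 billion of base, so ΔM = m × ΔMB = 2.95116 × (−948) ≈ -2797.6997 billion.

-2797.7 billion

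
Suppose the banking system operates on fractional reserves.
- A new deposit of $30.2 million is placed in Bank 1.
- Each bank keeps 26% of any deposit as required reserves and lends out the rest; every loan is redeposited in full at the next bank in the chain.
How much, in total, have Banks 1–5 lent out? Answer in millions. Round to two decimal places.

$66.88 million

Bank i lends (1 − rr)^i of the original deposit: Bank 1 lends 30.2·0.7400 = 22.3480, Bank 2 lends 30.2·0.7400² ≈ 16.5375, and so on.
Summing a geometric series: total = 30.2·[0.7400·(1 − 0.7400^5) / (1 − 0.7400)] ≈ 66.8806 million.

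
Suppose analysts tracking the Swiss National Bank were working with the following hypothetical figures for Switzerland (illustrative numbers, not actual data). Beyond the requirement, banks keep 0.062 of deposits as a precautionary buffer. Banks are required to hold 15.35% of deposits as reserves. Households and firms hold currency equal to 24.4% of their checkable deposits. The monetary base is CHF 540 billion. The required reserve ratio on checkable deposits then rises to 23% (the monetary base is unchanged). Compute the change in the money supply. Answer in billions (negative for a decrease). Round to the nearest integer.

Initially m₁ = (1 + 0.244) / (0.1535 + 0.062 + 0.244) ≈ 2.7073, so M₁ = 2.7073 × 540 = 1461.942 billion.
After the change m₂ = (1 + 0.244) / (0.23 + 0.062 + 0.244) ≈ 2.3209, so M₂ = 2.3209 × 540 = 1253.286 billion.
ΔM = M₂ − M₁ = 1253.286 − 1461.942 = -208.656 billion.

-209 billion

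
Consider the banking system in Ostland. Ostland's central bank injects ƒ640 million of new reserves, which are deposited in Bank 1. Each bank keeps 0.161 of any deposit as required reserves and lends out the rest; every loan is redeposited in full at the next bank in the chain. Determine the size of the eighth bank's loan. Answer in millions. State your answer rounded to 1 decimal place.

Each bank lends a fraction (1 − rr) = 0.8390 of the deposit it receives, so Bank 8 receives 640·0.8390^7 and lends 640·0.8390^8 ≈ 157.1360 million.

ƒ157.1 million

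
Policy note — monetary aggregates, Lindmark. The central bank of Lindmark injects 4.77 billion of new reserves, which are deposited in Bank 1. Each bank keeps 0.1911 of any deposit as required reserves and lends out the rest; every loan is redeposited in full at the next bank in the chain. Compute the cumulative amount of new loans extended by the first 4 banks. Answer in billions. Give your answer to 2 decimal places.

Bank i lends (1 − rr)^i of the original deposit: Bank 1 lends 4.77·0.8089 ≈ 3.8585, Bank 2 lends 4.77·0.8089² ≈ 3.1211, and so on.
Summing a geometric series: total = 4.77·[0.8089·(1 − 0.8089^4) / (1 − 0.8089)] ≈ 11.5464 billion.

11.55 billion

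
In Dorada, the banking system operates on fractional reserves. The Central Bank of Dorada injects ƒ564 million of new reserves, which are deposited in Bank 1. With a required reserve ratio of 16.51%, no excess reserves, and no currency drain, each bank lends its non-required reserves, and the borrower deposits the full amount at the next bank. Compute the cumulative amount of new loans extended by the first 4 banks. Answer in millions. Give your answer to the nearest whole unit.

Bank i lends (1 − rr)^i of the original deposit: Bank 1 lends 564·0.8349 = 470.8836, Bank 2 lends 564·0.8349² ≈ 393.1407, and so on.
Summing a geometric series: total = 564·[0.8349·(1 − 0.8349^4) / (1 − 0.8349)] ≈ 1466.2994 million.

ƒ1466 million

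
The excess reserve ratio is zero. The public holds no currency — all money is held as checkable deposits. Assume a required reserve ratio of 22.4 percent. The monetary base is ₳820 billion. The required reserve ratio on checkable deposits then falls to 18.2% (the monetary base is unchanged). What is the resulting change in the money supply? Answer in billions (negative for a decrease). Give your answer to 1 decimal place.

₳844.8 billion

Initially m₁ = 1 / (0.224) ≈ 4.46429, so M₁ = 4.46429 × 820 = 3660.7178 billion.
After the change m₂ = 1 / (0.182) ≈ 5.49451, so M₂ = 5.49451 × 820 = 4505.4982 billion.
ΔM = M₂ − M₁ = 4505.4982 − 3660.7178 = 844.7804 billion.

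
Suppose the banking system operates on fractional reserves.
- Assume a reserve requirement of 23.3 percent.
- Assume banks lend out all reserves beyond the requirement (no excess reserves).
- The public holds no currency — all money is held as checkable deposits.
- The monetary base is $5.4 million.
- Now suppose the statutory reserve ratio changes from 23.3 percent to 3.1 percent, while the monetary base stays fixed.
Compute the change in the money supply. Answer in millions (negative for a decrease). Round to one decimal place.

Initially m₁ = 1 / (0.233) ≈ 4.2918, so M₁ = 4.2918 × 5.4 ≈ 23.1757 million.
After the change m₂ = 1 / (0.031) ≈ 32.2581, so M₂ = 32.2581 × 5.4 ≈ 174.1937 million.
ΔM = M₂ − M₁ = 174.1937 − 23.1757 = 151.018 million.

$151.0 million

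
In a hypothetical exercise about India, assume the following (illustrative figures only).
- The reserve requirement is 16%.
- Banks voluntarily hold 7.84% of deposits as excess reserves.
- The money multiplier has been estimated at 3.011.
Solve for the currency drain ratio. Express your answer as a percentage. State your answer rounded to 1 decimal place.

14.0%

Using m = 3.011. From m = (1 + c)/(c + rr + e), rearranging gives 1 + c = m·(c + rr + e), so c·(1 − m) = m·(rr + e) − 1.
Hence c = [m·(rr + e) − 1]/(1 − m) = [3.011 × (0.16 + 0.0784) − 1] / (1 − 3.011) ≈ 0.140317.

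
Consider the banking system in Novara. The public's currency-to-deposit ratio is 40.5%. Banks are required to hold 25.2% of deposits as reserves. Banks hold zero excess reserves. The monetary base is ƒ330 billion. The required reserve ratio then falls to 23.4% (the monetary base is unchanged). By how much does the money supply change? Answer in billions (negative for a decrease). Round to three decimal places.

Initially m₁ = (1 + 0.405) / (0.252 + 0.405) ≈ 2.1385084, so M₁ = 2.1385084 × 330 ≈ 705.7078 billion.
After the change m₂ = (1 + 0.405) / (0.234 + 0.405) ≈ 2.1987480, so M₂ = 2.1987480 × 330 ≈ 725.5868 billion.
ΔM = M₂ − M₁ = 725.5868 − 705.7078 = 19.879 billion.

ƒ19.879 billion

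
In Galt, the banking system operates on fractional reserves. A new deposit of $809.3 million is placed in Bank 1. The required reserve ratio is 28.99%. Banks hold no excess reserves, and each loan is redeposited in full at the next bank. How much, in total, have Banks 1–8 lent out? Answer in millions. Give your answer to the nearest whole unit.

Bank i lends (1 − rr)^i of the original deposit: Bank 1 lends 809.3·0.7101 ≈ 574.6839, Bank 2 lends 809.3·0.7101² ≈ 408.0831, and so on.
Summing a geometric series: total = 809.3·[0.7101·(1 − 0.7101^8) / (1 − 0.7101)] ≈ 1854.1969 million.

$1854 million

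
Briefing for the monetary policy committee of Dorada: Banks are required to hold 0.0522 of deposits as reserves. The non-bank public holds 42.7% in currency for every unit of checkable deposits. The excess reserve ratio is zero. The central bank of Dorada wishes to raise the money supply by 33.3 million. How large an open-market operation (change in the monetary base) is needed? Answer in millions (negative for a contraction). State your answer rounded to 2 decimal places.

The money multiplier is m = (1 + c) / (rr + c) = (1 + 0.427) / (0.0522 + 0.427) ≈ 2.97788.
ΔMB = ΔM / m = (+33.3) / 2.97788 ≈ 11.1825 million.

11.18 million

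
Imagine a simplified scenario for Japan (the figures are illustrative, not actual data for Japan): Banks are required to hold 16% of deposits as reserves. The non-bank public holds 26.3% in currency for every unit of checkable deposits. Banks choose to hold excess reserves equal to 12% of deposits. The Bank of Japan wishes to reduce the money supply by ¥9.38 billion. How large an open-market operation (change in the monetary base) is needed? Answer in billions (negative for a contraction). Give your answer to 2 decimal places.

The money multiplier is m = (1 + c) / (rr + e + c) = (1 + 0.263) / (0.16 + 0.12 + 0.263) ≈ 2.3260.
ΔMB = ΔM / m = (−9.38) / 2.3260 ≈ -4.0327 billion.

-4.03 billion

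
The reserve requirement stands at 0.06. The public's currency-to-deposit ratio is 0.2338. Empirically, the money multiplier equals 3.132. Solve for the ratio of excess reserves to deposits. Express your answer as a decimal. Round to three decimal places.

Using m = 3.132. Since m = (1 + c)/(c + rr + e), the denominator satisfies c + rr + e = (1 + c)/m = (1 + 0.2338) / 3.132 ≈ 0.393934.
With c = 0.2338 and rr = 0.06, the ratio of excess reserves to deposits is 0.393934 − 0.2338 − 0.06 = 0.100134.

0.100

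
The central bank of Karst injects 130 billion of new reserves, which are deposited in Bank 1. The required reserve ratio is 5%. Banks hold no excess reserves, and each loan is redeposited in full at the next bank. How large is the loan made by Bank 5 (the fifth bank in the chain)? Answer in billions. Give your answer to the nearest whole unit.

Each bank lends a fraction (1 − rr) = 0.9500 of the deposit it receives, so Bank 5 receives 130·0.9500^4 and lends 130·0.9500^5 ≈ 100.5915 billion.

101 billion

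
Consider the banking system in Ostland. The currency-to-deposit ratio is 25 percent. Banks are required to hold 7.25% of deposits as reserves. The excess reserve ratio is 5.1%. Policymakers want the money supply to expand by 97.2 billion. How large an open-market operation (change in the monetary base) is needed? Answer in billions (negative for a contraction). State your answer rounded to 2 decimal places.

29.04 billion

The money multiplier is m = (1 + c) / (rr + e + c) = (1 + 0.25) / (0.0725 + 0.051 + 0.25) ≈ 3.34672.
ΔMB = ΔM / m = (+97.2) / 3.34672 ≈ 29.0434 billion.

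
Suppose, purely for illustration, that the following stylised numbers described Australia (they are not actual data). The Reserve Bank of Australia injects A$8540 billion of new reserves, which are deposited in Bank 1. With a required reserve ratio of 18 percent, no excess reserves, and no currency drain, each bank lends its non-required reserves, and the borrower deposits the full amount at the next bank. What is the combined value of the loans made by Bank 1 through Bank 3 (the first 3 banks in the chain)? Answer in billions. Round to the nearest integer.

A$17454 billion

Bank i lends (1 − rr)^i of the original deposit: Bank 1 lends 8540·0.8200 = 7002.8000, Bank 2 lends 8540·0.8200² = 5742.2960, and so on.
Summing a geometric series: total = 8540·[0.8200·(1 − 0.8200^3) / (1 − 0.8200)] ≈ 17453.7787 billion.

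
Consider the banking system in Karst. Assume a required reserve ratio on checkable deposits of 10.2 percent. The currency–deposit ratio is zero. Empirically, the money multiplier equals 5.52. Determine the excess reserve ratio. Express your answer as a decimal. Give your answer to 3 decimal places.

0.079

Using m = 5.52. Since m = (1 + c)/(c + rr + e), the denominator satisfies c + rr + e = (1 + c)/m = (1 + 0) / 5.52 ≈ 0.181159.
With c = 0 and rr = 0.102, the excess reserve ratio is 0.181159 − 0 − 0.102 = 0.079159.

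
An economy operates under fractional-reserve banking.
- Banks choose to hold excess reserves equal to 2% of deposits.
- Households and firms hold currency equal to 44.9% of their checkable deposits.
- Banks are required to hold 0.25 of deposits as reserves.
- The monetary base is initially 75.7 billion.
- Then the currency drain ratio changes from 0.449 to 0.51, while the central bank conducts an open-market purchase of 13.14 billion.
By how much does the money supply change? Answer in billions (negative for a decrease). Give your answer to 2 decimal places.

Before: m₁ = (1 + 0.449) / (0.25 + 0.02 + 0.449) ≈ 2.01530, MB₁ = 75.7, so M₁ = 2.01530 × 75.7 ≈ 152.5582 billion.
After: m₂ = (1 + 0.51) / (0.25 + 0.02 + 0.51) ≈ 1.93590, MB₂ = 75.7 + 13.14 = 88.84, so M₂ = 1.93590 × 88.84 ≈ 171.9854 billion.
ΔM = M₂ − M₁ = 171.9854 − 152.5582 = 19.4272 billion.

19.43 billion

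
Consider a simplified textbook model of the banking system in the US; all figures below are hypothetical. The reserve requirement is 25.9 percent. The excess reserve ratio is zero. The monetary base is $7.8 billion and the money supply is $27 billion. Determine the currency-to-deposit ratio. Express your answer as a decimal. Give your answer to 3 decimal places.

0.042

Using m = M/MB = 27/7.8 ≈ 3.461538. From m = (1 + c)/(c + rr + e), rearranging gives 1 + c = m·(c + rr + e), so c·(1 − m) = m·(rr + e) − 1.
Hence c = [m·(rr + e) − 1]/(1 − m) = [3.461538 × (0.259 + 0) − 1] / (1 − 3.461538) ≈ 0.042031.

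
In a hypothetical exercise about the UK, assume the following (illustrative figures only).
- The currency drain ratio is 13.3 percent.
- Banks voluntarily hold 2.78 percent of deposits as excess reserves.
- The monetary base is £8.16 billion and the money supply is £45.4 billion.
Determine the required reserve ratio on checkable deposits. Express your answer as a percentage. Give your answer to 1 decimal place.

Using m = M/MB = 45.4/8.16 ≈ 5.563725. Since m = (1 + c)/(c + rr + e), the denominator satisfies c + rr + e = (1 + c)/m = (1 + 0.133) / 5.563725 ≈ 0.203641.
With c = 0.133 and e = 0.0278, the required reserve ratio on checkable deposits is 0.203641 − 0.133 − 0.0278 = 0.042841.

4.3%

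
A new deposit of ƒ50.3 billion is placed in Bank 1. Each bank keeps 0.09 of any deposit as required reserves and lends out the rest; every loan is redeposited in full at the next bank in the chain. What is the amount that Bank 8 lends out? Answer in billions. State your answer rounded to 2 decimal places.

Each bank lends a fraction (1 − rr) = 0.9100 of the deposit it receives, so Bank 8 receives 50.3·0.9100^7 and lends 50.3·0.9100^8 ≈ 23.6537 billion.

ƒ23.65 billion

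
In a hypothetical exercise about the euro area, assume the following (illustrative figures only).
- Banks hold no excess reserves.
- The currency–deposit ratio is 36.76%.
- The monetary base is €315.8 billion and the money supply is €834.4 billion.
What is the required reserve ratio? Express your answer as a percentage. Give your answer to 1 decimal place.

Using m = M/MB = 834.4/315.8 ≈ 2.642179. Since m = (1 + c)/(c + rr + e), the denominator satisfies c + rr + e = (1 + c)/m = (1 + 0.3676) / 2.642179 ≈ 0.517603.
With c = 0.3676 and e = 0, the required reserve ratio is 0.517603 − 0.3676 − 0 = 0.150003.

15.0%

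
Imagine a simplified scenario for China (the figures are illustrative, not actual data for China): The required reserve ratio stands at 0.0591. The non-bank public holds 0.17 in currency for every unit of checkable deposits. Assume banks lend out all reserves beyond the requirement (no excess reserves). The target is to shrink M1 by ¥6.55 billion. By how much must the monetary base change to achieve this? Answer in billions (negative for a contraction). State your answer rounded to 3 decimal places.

The money multiplier is m = (1 + c) / (rr + c) = (1 + 0.17) / (0.0591 + 0.17) ≈ 5.10694.
ΔMB = ΔM / m = (−6.55) / 5.10694 ≈ -1.2826 billion.

-1.283 billion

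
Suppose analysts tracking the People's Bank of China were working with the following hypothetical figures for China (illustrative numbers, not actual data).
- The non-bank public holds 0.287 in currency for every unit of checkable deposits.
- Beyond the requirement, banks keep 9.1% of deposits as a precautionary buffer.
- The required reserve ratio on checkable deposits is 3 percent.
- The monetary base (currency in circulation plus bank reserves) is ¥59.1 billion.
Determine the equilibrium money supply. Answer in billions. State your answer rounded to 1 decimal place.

The money multiplier is m = (1 + c) / (rr + e + c) = (1 + 0.287) / (0.03 + 0.091 + 0.287) ≈ 3.1544.
So M = m × MB = 3.1544 × 59.1 ≈ 186.425 billion.

¥186.4 billion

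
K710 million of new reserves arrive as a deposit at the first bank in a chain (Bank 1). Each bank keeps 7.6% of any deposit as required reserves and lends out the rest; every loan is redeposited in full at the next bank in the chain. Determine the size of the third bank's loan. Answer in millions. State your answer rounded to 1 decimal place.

K560.1 million

Each bank lends a fraction (1 − rr) = 0.9240 of the deposit it receives, so Bank 3 receives 710·0.9240^2 and lends 710·0.9240^3 ≈ 560.1112 million.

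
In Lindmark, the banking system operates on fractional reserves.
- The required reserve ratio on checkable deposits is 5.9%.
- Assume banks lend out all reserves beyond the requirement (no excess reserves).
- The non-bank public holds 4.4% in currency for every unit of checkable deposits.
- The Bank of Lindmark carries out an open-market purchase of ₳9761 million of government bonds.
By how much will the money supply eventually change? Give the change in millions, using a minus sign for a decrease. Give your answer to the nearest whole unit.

₳98937 million

The money multiplier is m = (1 + c) / (rr + c) = (1 + 0.044) / (0.059 + 0.044) ≈ 10.13592.
The purchase adds 9761 million of base, so ΔM = m × ΔMB = 10.13592 × (+9761) ≈ 98936.7151 million.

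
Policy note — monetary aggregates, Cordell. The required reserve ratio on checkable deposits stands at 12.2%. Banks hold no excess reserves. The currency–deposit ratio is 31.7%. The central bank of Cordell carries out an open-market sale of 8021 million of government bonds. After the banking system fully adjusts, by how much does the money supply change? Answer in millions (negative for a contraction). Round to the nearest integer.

The money multiplier is m = (1 + c) / (rr + c) = (1 + 0.317) / (0.122 + 0.317) = 3.
The sale removes 8021 million of base, so ΔM = m × ΔMB = 3 × (−8021) = -24063 million.

-24063 million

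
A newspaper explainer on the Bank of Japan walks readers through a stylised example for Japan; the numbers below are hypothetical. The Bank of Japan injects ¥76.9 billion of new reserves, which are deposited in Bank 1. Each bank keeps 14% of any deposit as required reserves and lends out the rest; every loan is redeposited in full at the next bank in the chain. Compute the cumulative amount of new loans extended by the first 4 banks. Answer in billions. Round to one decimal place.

Bank i lends (1 − rr)^i of the original deposit: Bank 1 lends 76.9·0.8600 = 66.1340, Bank 2 lends 76.9·0.8600² ≈ 56.8752, and so on.
Summing a geometric series: total = 76.9·[0.8600·(1 − 0.8600^4) / (1 − 0.8600)] ≈ 213.9869 billion.

¥214.0 billion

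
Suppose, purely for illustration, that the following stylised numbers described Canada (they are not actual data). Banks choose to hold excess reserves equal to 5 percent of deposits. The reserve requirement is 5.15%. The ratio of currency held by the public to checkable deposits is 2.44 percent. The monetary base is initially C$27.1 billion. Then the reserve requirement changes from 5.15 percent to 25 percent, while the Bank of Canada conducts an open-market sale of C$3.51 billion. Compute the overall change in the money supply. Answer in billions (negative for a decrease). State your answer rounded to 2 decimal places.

Before: m₁ = (1 + 0.0244) / (0.0515 + 0.05 + 0.0244) ≈ 8.13662, MB₁ = 27.1, so M₁ = 8.13662 × 27.1 ≈ 220.5024 billion.
After: m₂ = (1 + 0.0244) / (0.25 + 0.05 + 0.0244) ≈ 3.15783, MB₂ = 27.1 − 3.51 = 23.59, so M₂ = 3.15783 × 23.59 ≈ 74.4932 billion.
ΔM = M₂ − M₁ = 74.4932 − 220.5024 = -146.0092 billion.

-146.01 billion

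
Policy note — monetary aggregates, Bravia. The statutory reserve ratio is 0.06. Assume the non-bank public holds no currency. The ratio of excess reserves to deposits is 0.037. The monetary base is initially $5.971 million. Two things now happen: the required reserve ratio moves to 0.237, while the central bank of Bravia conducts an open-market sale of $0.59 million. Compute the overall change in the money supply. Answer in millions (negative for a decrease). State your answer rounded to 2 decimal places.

-41.92 million

Before: m₁ = 1 / (0.06 + 0.037) ≈ 10.3093, MB₁ = 5.971, so M₁ = 10.3093 × 5.971 ≈ 61.5568 million.
After: m₂ = 1 / (0.237 + 0.037) ≈ 3.6496, MB₂ = 5.971 − 0.59 = 5.381, so M₂ = 3.6496 × 5.381 ≈ 19.6385 million.
ΔM = M₂ − M₁ = 19.6385 − 61.5568 = -41.9183 million.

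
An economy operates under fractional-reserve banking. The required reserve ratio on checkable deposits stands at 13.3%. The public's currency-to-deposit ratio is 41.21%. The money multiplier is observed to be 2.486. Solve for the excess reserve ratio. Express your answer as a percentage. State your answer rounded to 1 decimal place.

2.3%

Using m = 2.486. Since m = (1 + c)/(c + rr + e), the denominator satisfies c + rr + e = (1 + c)/m = (1 + 0.4121) / 2.486 ≈ 0.568021.
With c = 0.4121 and rr = 0.133, the excess reserve ratio is 0.568021 − 0.4121 − 0.133 = 0.022921.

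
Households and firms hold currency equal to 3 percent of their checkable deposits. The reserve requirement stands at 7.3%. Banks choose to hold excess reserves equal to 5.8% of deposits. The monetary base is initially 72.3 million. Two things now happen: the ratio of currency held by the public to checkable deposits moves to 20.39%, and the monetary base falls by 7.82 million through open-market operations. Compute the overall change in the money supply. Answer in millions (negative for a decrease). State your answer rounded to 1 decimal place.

-230.7 million

Before: m₁ = (1 + 0.03) / (0.073 + 0.058 + 0.03) ≈ 6.3975, MB₁ = 72.3, so M₁ = 6.3975 × 72.3 ≈ 462.5392 million.
After: m₂ = (1 + 0.2039) / (0.073 + 0.058 + 0.2039) ≈ 3.5948, MB₂ = 72.3 − 7.82 = 64.48, so M₂ = 3.5948 × 64.48 ≈ 231.7927 million.
ΔM = M₂ − M₁ = 231.7927 − 462.5392 = -230.7465 million.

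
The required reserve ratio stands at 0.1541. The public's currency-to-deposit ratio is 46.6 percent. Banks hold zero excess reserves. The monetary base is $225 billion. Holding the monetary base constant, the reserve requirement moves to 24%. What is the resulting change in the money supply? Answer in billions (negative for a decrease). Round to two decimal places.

Initially m₁ = (1 + 0.466) / (0.1541 + 0.466) ≈ 2.364135, so M₁ = 2.364135 × 225 ≈ 531.9304 billion.
After the change m₂ = (1 + 0.466) / (0.24 + 0.466) ≈ 2.076487, so M₂ = 2.076487 × 225 ≈ 467.2096 billion.
ΔM = M₂ − M₁ = 467.2096 − 531.9304 = -64.7208 billion.

-64.72 billion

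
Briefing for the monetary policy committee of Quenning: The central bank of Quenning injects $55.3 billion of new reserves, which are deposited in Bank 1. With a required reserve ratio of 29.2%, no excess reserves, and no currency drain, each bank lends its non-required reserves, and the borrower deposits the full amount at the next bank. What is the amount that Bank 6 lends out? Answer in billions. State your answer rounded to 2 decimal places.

$6.97 billion

Each bank lends a fraction (1 − rr) = 0.7080 of the deposit it receives, so Bank 6 receives 55.3·0.7080^5 and lends 55.3·0.7080^6 ≈ 6.9651 billion.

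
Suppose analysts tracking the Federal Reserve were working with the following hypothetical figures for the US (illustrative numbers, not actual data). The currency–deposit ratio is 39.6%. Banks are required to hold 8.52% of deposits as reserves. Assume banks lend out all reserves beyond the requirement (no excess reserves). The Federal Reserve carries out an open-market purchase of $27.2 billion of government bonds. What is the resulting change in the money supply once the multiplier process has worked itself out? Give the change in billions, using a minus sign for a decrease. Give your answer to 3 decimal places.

The money multiplier is m = (1 + c) / (rr + c) = (1 + 0.396) / (0.0852 + 0.396) ≈ 2.901081.
The purchase adds 27.2 billion of base, so ΔM = m × ΔMB = 2.901081 × (+27.2) ≈ 78.9094 billion.

$78.909 billion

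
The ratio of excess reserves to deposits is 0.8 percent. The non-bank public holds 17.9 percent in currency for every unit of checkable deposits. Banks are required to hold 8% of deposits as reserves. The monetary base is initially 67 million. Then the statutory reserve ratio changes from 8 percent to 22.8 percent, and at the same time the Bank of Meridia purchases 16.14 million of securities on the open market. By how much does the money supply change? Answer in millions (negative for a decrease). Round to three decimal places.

Before: m₁ = (1 + 0.179) / (0.08 + 0.008 + 0.179) ≈ 4.415730, MB₁ = 67, so M₁ = 4.415730 × 67 ≈ 295.8539 million.
After: m₂ = (1 + 0.179) / (0.228 + 0.008 + 0.179) ≈ 2.840964, MB₂ = 67 + 16.14 = 83.14, so M₂ = 2.840964 × 83.14 ≈ 236.1977 million.
ΔM = M₂ − M₁ = 236.1977 − 295.8539 = -59.6562 million.

-59.656 million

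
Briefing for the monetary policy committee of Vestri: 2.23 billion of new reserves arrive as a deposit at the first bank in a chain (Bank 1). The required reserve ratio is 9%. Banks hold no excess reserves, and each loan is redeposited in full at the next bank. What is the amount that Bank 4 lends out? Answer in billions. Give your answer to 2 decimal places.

1.53 billion

Each bank lends a fraction (1 − rr) = 0.9100 of the deposit it receives, so Bank 4 receives 2.23·0.9100^3 and lends 2.23·0.9100^4 ≈ 1.5292 billion.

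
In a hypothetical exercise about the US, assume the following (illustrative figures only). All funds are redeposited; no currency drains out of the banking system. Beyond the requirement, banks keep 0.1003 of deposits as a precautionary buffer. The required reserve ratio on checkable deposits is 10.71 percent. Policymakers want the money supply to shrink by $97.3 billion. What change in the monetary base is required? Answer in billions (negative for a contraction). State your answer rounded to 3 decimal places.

The money multiplier is m = 1 / (rr + e) = 1 / (0.1071 + 0.1003) ≈ 4.821601.
ΔMB = ΔM / m = (−97.3) / 4.821601 ≈ -20.18 billion.

-20.180 billion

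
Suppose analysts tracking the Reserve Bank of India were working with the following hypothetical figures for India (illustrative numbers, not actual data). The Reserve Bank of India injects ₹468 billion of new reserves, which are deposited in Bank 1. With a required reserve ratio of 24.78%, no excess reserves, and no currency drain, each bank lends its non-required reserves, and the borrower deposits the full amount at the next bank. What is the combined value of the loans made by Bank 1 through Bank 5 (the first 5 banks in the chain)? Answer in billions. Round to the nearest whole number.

Bank i lends (1 − rr)^i of the original deposit: Bank 1 lends 468·0.7522 = 352.0296, Bank 2 lends 468·0.7522² ≈ 264.7967, and so on.
Summing a geometric series: total = 468·[0.7522·(1 − 0.7522^5) / (1 − 0.7522)] ≈ 1078.5266 billion.

₹1079 billion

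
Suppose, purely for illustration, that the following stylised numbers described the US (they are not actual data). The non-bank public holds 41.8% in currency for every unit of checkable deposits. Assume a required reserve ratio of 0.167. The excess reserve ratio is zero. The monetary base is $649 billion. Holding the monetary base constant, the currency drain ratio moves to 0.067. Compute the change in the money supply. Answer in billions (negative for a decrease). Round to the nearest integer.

$1386 billion

Initially m₁ = (1 + 0.418) / (0.167 + 0.418) ≈ 2.4239, so M₁ = 2.4239 × 649 = 1573.1111 billion.
After the change m₂ = (1 + 0.067) / (0.167 + 0.067) ≈ 4.5598, so M₂ = 4.5598 × 649 = 2959.3102 billion.
ΔM = M₂ − M₁ = 2959.3102 − 1573.1111 = 1386.1991 billion.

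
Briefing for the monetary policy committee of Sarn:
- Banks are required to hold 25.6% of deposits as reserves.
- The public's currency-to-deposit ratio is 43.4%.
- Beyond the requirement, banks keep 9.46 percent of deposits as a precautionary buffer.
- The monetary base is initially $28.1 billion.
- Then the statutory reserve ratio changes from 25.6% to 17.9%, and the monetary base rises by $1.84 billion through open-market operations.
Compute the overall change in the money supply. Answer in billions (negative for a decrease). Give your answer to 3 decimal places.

Before: m₁ = (1 + 0.434) / (0.256 + 0.0946 + 0.434) ≈ 1.827683, MB₁ = 28.1, so M₁ = 1.827683 × 28.1 ≈ 51.3579 billion.
After: m₂ = (1 + 0.434) / (0.179 + 0.0946 + 0.434) ≈ 2.026569, MB₂ = 28.1 + 1.84 = 29.94, so M₂ = 2.026569 × 29.94 ≈ 60.6755 billion.
ΔM = M₂ − M₁ = 60.6755 − 51.3579 = 9.3176 billion.

$9.318 billion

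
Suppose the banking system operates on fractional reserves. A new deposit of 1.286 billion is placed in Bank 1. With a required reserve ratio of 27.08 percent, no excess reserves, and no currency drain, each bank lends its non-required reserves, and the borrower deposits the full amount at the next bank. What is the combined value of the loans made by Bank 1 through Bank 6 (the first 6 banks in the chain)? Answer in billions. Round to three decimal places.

Bank i lends (1 − rr)^i of the original deposit: Bank 1 lends 1.286·0.7292 ≈ 0.9378, Bank 2 lends 1.286·0.7292² ≈ 0.6838, and so on.
Summing a geometric series: total = 1.286·[0.7292·(1 − 0.7292^6) / (1 − 0.7292)] ≈ 2.9423 billion.

2.942 billion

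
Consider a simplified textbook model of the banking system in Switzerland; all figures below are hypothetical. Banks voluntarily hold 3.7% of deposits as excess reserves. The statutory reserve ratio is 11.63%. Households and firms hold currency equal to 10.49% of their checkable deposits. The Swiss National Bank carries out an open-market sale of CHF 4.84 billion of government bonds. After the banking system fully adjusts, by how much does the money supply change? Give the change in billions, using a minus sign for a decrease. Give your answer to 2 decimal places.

The money multiplier is m = (1 + c) / (rr + e + c) = (1 + 0.1049) / (0.1163 + 0.037 + 0.1049) ≈ 4.2792.
The sale removes 4.84 billion of base, so ΔM = m × ΔMB = 4.2792 × (−4.84) ≈ -20.7113 billion.

-20.71 billion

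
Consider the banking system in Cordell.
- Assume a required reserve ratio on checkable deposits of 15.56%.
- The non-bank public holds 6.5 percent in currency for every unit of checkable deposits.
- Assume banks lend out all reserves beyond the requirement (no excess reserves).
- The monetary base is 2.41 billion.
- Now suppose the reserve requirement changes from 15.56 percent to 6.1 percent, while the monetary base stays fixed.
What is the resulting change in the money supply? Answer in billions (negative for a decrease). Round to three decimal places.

8.735 billion

Initially m₁ = (1 + 0.065) / (0.1556 + 0.065) ≈ 4.82774, so M₁ = 4.82774 × 2.41 ≈ 11.6349 billion.
After the change m₂ = (1 + 0.065) / (0.061 + 0.065) ≈ 8.45238, so M₂ = 8.45238 × 2.41 ≈ 20.3702 billion.
ΔM = M₂ − M₁ = 20.3702 − 11.6349 = 8.7353 billion.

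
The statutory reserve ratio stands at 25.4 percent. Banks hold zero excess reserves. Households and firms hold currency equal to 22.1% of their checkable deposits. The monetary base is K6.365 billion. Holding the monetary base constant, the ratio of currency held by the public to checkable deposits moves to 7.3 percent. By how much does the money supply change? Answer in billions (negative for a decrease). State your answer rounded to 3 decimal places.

Initially m₁ = (1 + 0.221) / (0.254 + 0.221) ≈ 2.57053, so M₁ = 2.57053 × 6.365 ≈ 16.3614 billion.
After the change m₂ = (1 + 0.073) / (0.254 + 0.073) ≈ 3.28135, so M₂ = 3.28135 × 6.365 ≈ 20.8858 billion.
ΔM = M₂ − M₁ = 20.8858 − 16.3614 = 4.5244 billion.

K4.524 billion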